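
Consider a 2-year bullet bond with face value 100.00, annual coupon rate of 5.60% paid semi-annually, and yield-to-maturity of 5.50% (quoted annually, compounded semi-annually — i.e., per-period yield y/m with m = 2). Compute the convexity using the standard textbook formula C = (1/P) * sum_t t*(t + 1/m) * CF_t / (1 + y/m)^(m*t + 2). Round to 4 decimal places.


Answer: Convexity = 4.4834

Derivation:
Coupon per period c = face * coupon_rate / m = 2.800000
Periods per year m = 2; per-period yield y/m = 0.027500
Number of cashflows N = 4
Cashflows (t years, CF_t, discount factor 1/(1+y/m)^(m*t), PV):
  t = 0.5000: CF_t = 2.800000, DF = 0.973236, PV = 2.725061
  t = 1.0000: CF_t = 2.800000, DF = 0.947188, PV = 2.652127
  t = 1.5000: CF_t = 2.800000, DF = 0.921838, PV = 2.581146
  t = 2.0000: CF_t = 102.800000, DF = 0.897166, PV = 92.228637
Price P = sum_t PV_t = 100.186971
Convexity numerator sum_t t*(t + 1/m) * CF_t / (1+y/m)^(m*t + 2):
  t = 0.5000: term = 1.290573
  t = 1.0000: term = 3.768096
  t = 1.5000: term = 7.334494
  t = 2.0000: term = 436.789446
Convexity = (1/P) * sum = 449.182608 / 100.186971 = 4.483443


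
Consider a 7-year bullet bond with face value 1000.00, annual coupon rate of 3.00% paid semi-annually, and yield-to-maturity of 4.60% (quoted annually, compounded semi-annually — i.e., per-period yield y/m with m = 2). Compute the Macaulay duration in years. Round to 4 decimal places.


Answer: Macaulay duration = 6.3253 years

Derivation:
Coupon per period c = face * coupon_rate / m = 15.000000
Periods per year m = 2; per-period yield y/m = 0.023000
Number of cashflows N = 14
Cashflows (t years, CF_t, discount factor 1/(1+y/m)^(m*t), PV):
  t = 0.5000: CF_t = 15.000000, DF = 0.977517, PV = 14.662757
  t = 1.0000: CF_t = 15.000000, DF = 0.955540, PV = 14.333095
  t = 1.5000: CF_t = 15.000000, DF = 0.934056, PV = 14.010846
  t = 2.0000: CF_t = 15.000000, DF = 0.913056, PV = 13.695842
  t = 2.5000: CF_t = 15.000000, DF = 0.892528, PV = 13.387919
  t = 3.0000: CF_t = 15.000000, DF = 0.872461, PV = 13.086920
  t = 3.5000: CF_t = 15.000000, DF = 0.852846, PV = 12.792688
  t = 4.0000: CF_t = 15.000000, DF = 0.833671, PV = 12.505072
  t = 4.5000: CF_t = 15.000000, DF = 0.814928, PV = 12.223922
  t = 5.0000: CF_t = 15.000000, DF = 0.796606, PV = 11.949092
  t = 5.5000: CF_t = 15.000000, DF = 0.778696, PV = 11.680442
  t = 6.0000: CF_t = 15.000000, DF = 0.761189, PV = 11.417832
  t = 6.5000: CF_t = 15.000000, DF = 0.744075, PV = 11.161126
  t = 7.0000: CF_t = 1015.000000, DF = 0.727346, PV = 738.256314
Price P = sum_t PV_t = 905.163869
Macaulay numerator sum_t t * PV_t:
  t * PV_t at t = 0.5000: 7.331378
  t * PV_t at t = 1.0000: 14.333095
  t * PV_t at t = 1.5000: 21.016269
  t * PV_t at t = 2.0000: 27.391683
  t * PV_t at t = 2.5000: 33.469799
  t * PV_t at t = 3.0000: 39.260761
  t * PV_t at t = 3.5000: 44.774410
  t * PV_t at t = 4.0000: 50.020287
  t * PV_t at t = 4.5000: 55.007647
  t * PV_t at t = 5.0000: 59.745462
  t * PV_t at t = 5.5000: 64.242433
  t * PV_t at t = 6.0000: 68.506993
  t * PV_t at t = 6.5000: 72.547321
  t * PV_t at t = 7.0000: 5167.794201
Macaulay duration D = (sum_t t * PV_t) / P = 5725.441739 / 905.163869 = 6.325310


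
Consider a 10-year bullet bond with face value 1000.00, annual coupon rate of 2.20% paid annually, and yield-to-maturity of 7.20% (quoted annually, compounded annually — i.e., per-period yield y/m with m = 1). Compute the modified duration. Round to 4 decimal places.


Coupon per period c = face * coupon_rate / m = 22.000000
Periods per year m = 1; per-period yield y/m = 0.072000
Number of cashflows N = 10
Cashflows (t years, CF_t, discount factor 1/(1+y/m)^(m*t), PV):
  t = 1.0000: CF_t = 22.000000, DF = 0.932836, PV = 20.522388
  t = 2.0000: CF_t = 22.000000, DF = 0.870183, PV = 19.144019
  t = 3.0000: CF_t = 22.000000, DF = 0.811738, PV = 17.858226
  t = 4.0000: CF_t = 22.000000, DF = 0.757218, PV = 16.658793
  t = 5.0000: CF_t = 22.000000, DF = 0.706360, PV = 15.539919
  t = 6.0000: CF_t = 22.000000, DF = 0.658918, PV = 14.496193
  t = 7.0000: CF_t = 22.000000, DF = 0.614662, PV = 13.522568
  t = 8.0000: CF_t = 22.000000, DF = 0.573379, PV = 12.614336
  t = 9.0000: CF_t = 22.000000, DF = 0.534868, PV = 11.767105
  t = 10.0000: CF_t = 1022.000000, DF = 0.498944, PV = 509.921170
Price P = sum_t PV_t = 652.044717
First compute Macaulay numerator sum_t t * PV_t:
  t * PV_t at t = 1.0000: 20.522388
  t * PV_t at t = 2.0000: 38.288037
  t * PV_t at t = 3.0000: 53.574679
  t * PV_t at t = 4.0000: 66.635173
  t * PV_t at t = 5.0000: 77.699596
  t * PV_t at t = 6.0000: 86.977159
  t * PV_t at t = 7.0000: 94.657978
  t * PV_t at t = 8.0000: 100.914689
  t * PV_t at t = 9.0000: 105.903941
  t * PV_t at t = 10.0000: 5099.211696
Macaulay duration D = 5744.385336 / 652.044717 = 8.809803
Modified duration = D / (1 + y/m) = 8.809803 / (1 + 0.072000) = 8.218100

Answer: Modified duration = 8.2181


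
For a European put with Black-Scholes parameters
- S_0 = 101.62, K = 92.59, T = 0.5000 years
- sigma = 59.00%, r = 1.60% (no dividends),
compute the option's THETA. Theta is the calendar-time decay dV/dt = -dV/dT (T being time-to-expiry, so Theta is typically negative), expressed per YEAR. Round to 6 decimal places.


d1 = 0.4508326393; d2 = 0.0336396384
phi(d1) = 0.3603917778; exp(-qT) = 1.0000000000; exp(-rT) = 0.9920319148
Theta = -S*exp(-qT)*phi(d1)*sigma/(2*sqrt(T)) + r*K*exp(-rT)*N(-d2) - q*S*exp(-qT)*N(-d1)
N(-d1) = 0.3260550876; N(-d2) = 0.4865822566; sqrt(T) = 0.7071067812
Term 1 = -101.6200 * 1.0000000000 * 0.3603917778 * 0.5900 / (2 * 0.7071067812) = -15.2788644699
Term 2 = 0.0160 * 92.5900 * 0.9920319148 * 0.4865822566 = 0.7150986844
Term 3 = 0 (no dividend yield, q = 0)
Theta = -15.2788644699 + (0.7150986844) + (0.0000000000) = -14.563766

Answer: Theta = -14.563766


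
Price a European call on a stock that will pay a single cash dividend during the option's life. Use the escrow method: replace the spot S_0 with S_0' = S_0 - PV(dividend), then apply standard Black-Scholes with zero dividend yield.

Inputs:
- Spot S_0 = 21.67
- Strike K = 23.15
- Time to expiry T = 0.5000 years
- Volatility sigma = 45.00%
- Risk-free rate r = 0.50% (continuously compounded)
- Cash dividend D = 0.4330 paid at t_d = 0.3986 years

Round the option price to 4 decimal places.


Answer: Price = 1.9702

Derivation:
PV(D) = D * exp(-r * t_d) = 0.4330 * 0.99800898 = 0.43213789
S_0' = S_0 - PV(D) = 21.6700 - 0.43213789 = 21.23786211
d1 = (ln(S_0'/K) + (r + sigma^2/2)*T) / (sigma*sqrt(T)) = -0.10397375
d2 = d1 - sigma*sqrt(T) = -0.42217180
exp(-rT) = 0.99750312
N(d1) = 0.45859509; N(d2) = 0.33644981
C = S_0' * N(d1) - K * exp(-rT) * N(d2) = 21.23786211 * 0.45859509 - 23.1500 * 0.99750312 * 0.33644981 = 1.9702


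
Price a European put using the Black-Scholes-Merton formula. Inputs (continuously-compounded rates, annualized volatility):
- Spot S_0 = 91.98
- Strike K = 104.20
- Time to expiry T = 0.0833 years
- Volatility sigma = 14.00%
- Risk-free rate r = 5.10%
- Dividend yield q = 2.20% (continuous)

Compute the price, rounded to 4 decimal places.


Answer: Price = 11.9480

Derivation:
d1 = (ln(S/K) + (r - q + 0.5*sigma^2) * T) / (sigma * sqrt(T)) = -3.00716772
d2 = d1 - sigma * sqrt(T) = -3.04757415
exp(-rT) = 0.99576071; exp(-qT) = 0.99816908
P = K * exp(-rT) * N(-d2) - S_0 * exp(-qT) * N(-d1)
N(-d1) = 0.99868153; N(-d2) = 0.99884652
P = 104.2000 * 0.99576071 * 0.99884652 - 91.9800 * 0.99816908 * 0.99868153 = 11.9480


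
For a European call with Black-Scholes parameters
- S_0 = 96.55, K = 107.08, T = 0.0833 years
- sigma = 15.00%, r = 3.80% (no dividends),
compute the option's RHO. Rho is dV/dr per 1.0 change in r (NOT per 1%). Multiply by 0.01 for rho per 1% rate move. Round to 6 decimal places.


d1 = -2.2962969180; d2 = -2.3395895271
phi(d1) = 0.0285691361; exp(-qT) = 1.0000000000; exp(-rT) = 0.9968396046
N(d2) = 0.0096524720
Rho = K*T*exp(-rT)*N(d2) = 107.0800 * 0.0833 * 0.9968396046 * 0.0096524720 = 0.085826

Answer: Rho = 0.085826


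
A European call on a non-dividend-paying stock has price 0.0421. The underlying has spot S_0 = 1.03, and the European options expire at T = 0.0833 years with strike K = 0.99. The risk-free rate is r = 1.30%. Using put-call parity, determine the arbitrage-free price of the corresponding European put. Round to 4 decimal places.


Put-call parity: C - P = S_0 * exp(-qT) - K * exp(-rT).
S_0 * exp(-qT) = 1.0300 * 1.00000000 = 1.03000000
K * exp(-rT) = 0.9900 * 0.99891769 = 0.98892851
P = C - S*exp(-qT) + K*exp(-rT)
P = 0.0421 - 1.03000000 + 0.98892851 = 0.0010

Answer: Put price = 0.0010


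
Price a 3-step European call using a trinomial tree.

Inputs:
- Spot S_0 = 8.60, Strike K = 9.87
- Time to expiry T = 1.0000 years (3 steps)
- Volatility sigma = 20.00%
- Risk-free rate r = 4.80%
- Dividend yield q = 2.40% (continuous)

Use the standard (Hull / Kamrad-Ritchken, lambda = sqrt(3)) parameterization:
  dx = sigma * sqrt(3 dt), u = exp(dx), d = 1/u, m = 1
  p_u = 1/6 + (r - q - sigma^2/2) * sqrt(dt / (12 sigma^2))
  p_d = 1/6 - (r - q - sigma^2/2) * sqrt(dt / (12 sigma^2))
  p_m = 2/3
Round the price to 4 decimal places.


dt = T/N = 0.333333; dx = sigma*sqrt(3*dt) = 0.200000
u = exp(dx) = 1.221403; d = 1/u = 0.818731
p_u = 0.170000, p_m = 0.666667, p_d = 0.163333
Discount per step: exp(-r*dt) = 0.984127
Stock lattice S(k, j) with j the centered position index:
  k=0: S(0,+0) = 8.6000
  k=1: S(1,-1) = 7.0411; S(1,+0) = 8.6000; S(1,+1) = 10.5041
  k=2: S(2,-2) = 5.7648; S(2,-1) = 7.0411; S(2,+0) = 8.6000; S(2,+1) = 10.5041; S(2,+2) = 12.8297
  k=3: S(3,-3) = 4.7198; S(3,-2) = 5.7648; S(3,-1) = 7.0411; S(3,+0) = 8.6000; S(3,+1) = 10.5041; S(3,+2) = 12.8297; S(3,+3) = 15.6702
Terminal payoffs V(N, j) = max(S_T - K, 0):
  V(3,-3) = 0.000000; V(3,-2) = 0.000000; V(3,-1) = 0.000000; V(3,+0) = 0.000000; V(3,+1) = 0.634064; V(3,+2) = 2.959692; V(3,+3) = 5.800222
Backward induction: V(k, j) = exp(-r*dt) * [p_u * V(k+1, j+1) + p_m * V(k+1, j) + p_d * V(k+1, j-1)]
  V(2,-2) = exp(-r*dt) * [p_u*0.000000 + p_m*0.000000 + p_d*0.000000] = 0.000000
  V(2,-1) = exp(-r*dt) * [p_u*0.000000 + p_m*0.000000 + p_d*0.000000] = 0.000000
  V(2,+0) = exp(-r*dt) * [p_u*0.634064 + p_m*0.000000 + p_d*0.000000] = 0.106080
  V(2,+1) = exp(-r*dt) * [p_u*2.959692 + p_m*0.634064 + p_d*0.000000] = 0.911161
  V(2,+2) = exp(-r*dt) * [p_u*5.800222 + p_m*2.959692 + p_d*0.634064] = 3.014116
  V(1,-1) = exp(-r*dt) * [p_u*0.106080 + p_m*0.000000 + p_d*0.000000] = 0.017747
  V(1,+0) = exp(-r*dt) * [p_u*0.911161 + p_m*0.106080 + p_d*0.000000] = 0.222036
  V(1,+1) = exp(-r*dt) * [p_u*3.014116 + p_m*0.911161 + p_d*0.106080] = 1.119117
  V(0,+0) = exp(-r*dt) * [p_u*1.119117 + p_m*0.222036 + p_d*0.017747] = 0.335757

Answer: Price = V(0,0) = 0.3358


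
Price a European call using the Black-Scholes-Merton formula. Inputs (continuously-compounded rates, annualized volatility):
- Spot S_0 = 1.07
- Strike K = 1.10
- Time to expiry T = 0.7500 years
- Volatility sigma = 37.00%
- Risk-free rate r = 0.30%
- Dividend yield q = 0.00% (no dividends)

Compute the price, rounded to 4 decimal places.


d1 = (ln(S/K) + (r - q + 0.5*sigma^2) * T) / (sigma * sqrt(T)) = 0.08094129
d2 = d1 - sigma * sqrt(T) = -0.23948811
exp(-rT) = 0.99775253; exp(-qT) = 1.00000000
C = S_0 * exp(-qT) * N(d1) - K * exp(-rT) * N(d2)
N(d1) = 0.53225568; N(d2) = 0.40536356
C = 1.0700 * 1.00000000 * 0.53225568 - 1.1000 * 0.99775253 * 0.40536356 = 0.1246

Answer: Price = 0.1246


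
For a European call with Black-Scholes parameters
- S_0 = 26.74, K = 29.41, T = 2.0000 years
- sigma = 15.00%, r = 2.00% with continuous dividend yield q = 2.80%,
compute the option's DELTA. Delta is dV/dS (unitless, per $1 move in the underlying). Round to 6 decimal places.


d1 = -0.4180140975; d2 = -0.6301461319
phi(d1) = 0.3655667368; exp(-qT) = 0.9455391359; exp(-rT) = 0.9607894392
N(d1) = 0.3379684050
Delta = exp(-qT) * N(d1) = 0.9455391359 * 0.3379684050 = 0.319562

Answer: Delta = 0.319562


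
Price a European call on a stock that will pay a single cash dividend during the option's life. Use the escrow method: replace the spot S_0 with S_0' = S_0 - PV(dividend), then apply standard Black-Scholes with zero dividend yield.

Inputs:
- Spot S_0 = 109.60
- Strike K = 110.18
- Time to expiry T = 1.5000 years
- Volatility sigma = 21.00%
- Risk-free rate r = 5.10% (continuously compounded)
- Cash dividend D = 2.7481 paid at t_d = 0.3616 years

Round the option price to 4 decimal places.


PV(D) = D * exp(-r * t_d) = 2.7481 * 0.98172741 = 2.69788508
S_0' = S_0 - PV(D) = 109.6000 - 2.69788508 = 106.90211492
d1 = (ln(S_0'/K) + (r + sigma^2/2)*T) / (sigma*sqrt(T)) = 0.30860931
d2 = d1 - sigma*sqrt(T) = 0.05141288
exp(-rT) = 0.92635291
N(d1) = 0.62119063; N(d2) = 0.52050174
C = S_0' * N(d1) - K * exp(-rT) * N(d2) = 106.90211492 * 0.62119063 - 110.1800 * 0.92635291 * 0.52050174 = 13.2813

Answer: Price = 13.2813


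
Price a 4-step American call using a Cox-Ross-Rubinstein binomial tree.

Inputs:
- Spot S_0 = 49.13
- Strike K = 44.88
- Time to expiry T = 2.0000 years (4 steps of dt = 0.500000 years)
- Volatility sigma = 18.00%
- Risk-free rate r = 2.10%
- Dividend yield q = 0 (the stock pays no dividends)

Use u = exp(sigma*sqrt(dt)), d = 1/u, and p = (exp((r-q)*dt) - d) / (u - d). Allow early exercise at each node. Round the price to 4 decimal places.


Answer: Price = V(0,0) = 8.5132

Derivation:
dt = T/N = 0.500000
u = exp(sigma*sqrt(dt)) = 1.135734; d = 1/u = 0.880488
p = (exp((r-q)*dt) - d) / (u - d) = 0.509577
Discount per step: exp(-r*dt) = 0.989555
Stock lattice S(k, i) with i counting down-moves:
  k=0: S(0,0) = 49.1300
  k=1: S(1,0) = 55.7986; S(1,1) = 43.2584
  k=2: S(2,0) = 63.3724; S(2,1) = 49.1300; S(2,2) = 38.0885
  k=3: S(3,0) = 71.9742; S(3,1) = 55.7986; S(3,2) = 43.2584; S(3,3) = 33.5364
  k=4: S(4,0) = 81.7435; S(4,1) = 63.3724; S(4,2) = 49.1300; S(4,3) = 38.0885; S(4,4) = 29.5284
Terminal payoffs V(N, i) = max(S_T - K, 0):
  V(4,0) = 36.863535; V(4,1) = 18.492391; V(4,2) = 4.250000; V(4,3) = 0.000000; V(4,4) = 0.000000
Backward induction: V(k, i) = exp(-r*dt) * [p * V(k+1, i) + (1-p) * V(k+1, i+1)]; then take max(V_cont, immediate exercise) for American.
  V(3,0) = exp(-r*dt) * [p*36.863535 + (1-p)*18.492391] = 27.562959; exercise = 27.094185; V(3,0) = max -> 27.562959
  V(3,1) = exp(-r*dt) * [p*18.492391 + (1-p)*4.250000] = 11.387391; exercise = 10.918616; V(3,1) = max -> 11.387391
  V(3,2) = exp(-r*dt) * [p*4.250000 + (1-p)*0.000000] = 2.143079; exercise = 0.000000; V(3,2) = max -> 2.143079
  V(3,3) = exp(-r*dt) * [p*0.000000 + (1-p)*0.000000] = 0.000000; exercise = 0.000000; V(3,3) = max -> 0.000000
  V(2,0) = exp(-r*dt) * [p*27.562959 + (1-p)*11.387391] = 19.425043; exercise = 18.492391; V(2,0) = max -> 19.425043
  V(2,1) = exp(-r*dt) * [p*11.387391 + (1-p)*2.143079] = 6.782176; exercise = 4.250000; V(2,1) = max -> 6.782176
  V(2,2) = exp(-r*dt) * [p*2.143079 + (1-p)*0.000000] = 1.080656; exercise = 0.000000; V(2,2) = max -> 1.080656
  V(1,0) = exp(-r*dt) * [p*19.425043 + (1-p)*6.782176] = 13.086552; exercise = 10.918616; V(1,0) = max -> 13.086552
  V(1,1) = exp(-r*dt) * [p*6.782176 + (1-p)*1.080656] = 3.944383; exercise = 0.000000; V(1,1) = max -> 3.944383
  V(0,0) = exp(-r*dt) * [p*13.086552 + (1-p)*3.944383] = 8.513158; exercise = 4.250000; V(0,0) = max -> 8.513158


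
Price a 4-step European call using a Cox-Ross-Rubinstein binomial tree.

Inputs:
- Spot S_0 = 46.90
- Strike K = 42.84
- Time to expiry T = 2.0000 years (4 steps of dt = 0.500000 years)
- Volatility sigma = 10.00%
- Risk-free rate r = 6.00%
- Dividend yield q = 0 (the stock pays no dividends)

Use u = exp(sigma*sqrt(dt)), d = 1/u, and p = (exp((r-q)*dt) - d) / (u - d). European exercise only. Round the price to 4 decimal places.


Answer: Price = V(0,0) = 9.1055

Derivation:
dt = T/N = 0.500000
u = exp(sigma*sqrt(dt)) = 1.073271; d = 1/u = 0.931731
p = (exp((r-q)*dt) - d) / (u - d) = 0.697496
Discount per step: exp(-r*dt) = 0.970446
Stock lattice S(k, i) with i counting down-moves:
  k=0: S(0,0) = 46.9000
  k=1: S(1,0) = 50.3364; S(1,1) = 43.6982
  k=2: S(2,0) = 54.0246; S(2,1) = 46.9000; S(2,2) = 40.7150
  k=3: S(3,0) = 57.9830; S(3,1) = 50.3364; S(3,2) = 43.6982; S(3,3) = 37.9354
  k=4: S(4,0) = 62.2314; S(4,1) = 54.0246; S(4,2) = 46.9000; S(4,3) = 40.7150; S(4,4) = 35.3456
Terminal payoffs V(N, i) = max(S_T - K, 0):
  V(4,0) = 19.391443; V(4,1) = 11.184575; V(4,2) = 4.060000; V(4,3) = 0.000000; V(4,4) = 0.000000
Backward induction: V(k, i) = exp(-r*dt) * [p * V(k+1, i) + (1-p) * V(k+1, i+1)].
  V(3,0) = exp(-r*dt) * [p*19.391443 + (1-p)*11.184575] = 16.409104
  V(3,1) = exp(-r*dt) * [p*11.184575 + (1-p)*4.060000] = 8.762507
  V(3,2) = exp(-r*dt) * [p*4.060000 + (1-p)*0.000000] = 2.748142
  V(3,3) = exp(-r*dt) * [p*0.000000 + (1-p)*0.000000] = 0.000000
  V(2,0) = exp(-r*dt) * [p*16.409104 + (1-p)*8.762507] = 13.679382
  V(2,1) = exp(-r*dt) * [p*8.762507 + (1-p)*2.748142] = 6.737939
  V(2,2) = exp(-r*dt) * [p*2.748142 + (1-p)*0.000000] = 1.860169
  V(1,0) = exp(-r*dt) * [p*13.679382 + (1-p)*6.737939] = 11.237343
  V(1,1) = exp(-r*dt) * [p*6.737939 + (1-p)*1.860169] = 5.106869
  V(0,0) = exp(-r*dt) * [p*11.237343 + (1-p)*5.106869] = 9.105547


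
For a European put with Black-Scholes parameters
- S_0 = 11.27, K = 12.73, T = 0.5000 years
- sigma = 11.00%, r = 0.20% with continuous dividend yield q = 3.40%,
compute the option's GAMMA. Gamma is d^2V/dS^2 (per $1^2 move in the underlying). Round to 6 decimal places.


Answer: Gamma = 0.099679

Derivation:
d1 = -1.7329526730; d2 = -1.8107344189
phi(d1) = 0.0888770774; exp(-qT) = 0.9831436846; exp(-rT) = 0.9990004998
Gamma = exp(-qT) * phi(d1) / (S * sigma * sqrt(T)) = 0.9831436846 * 0.0888770774 / (11.2700 * 0.1100 * 0.7071067812) = 0.099679


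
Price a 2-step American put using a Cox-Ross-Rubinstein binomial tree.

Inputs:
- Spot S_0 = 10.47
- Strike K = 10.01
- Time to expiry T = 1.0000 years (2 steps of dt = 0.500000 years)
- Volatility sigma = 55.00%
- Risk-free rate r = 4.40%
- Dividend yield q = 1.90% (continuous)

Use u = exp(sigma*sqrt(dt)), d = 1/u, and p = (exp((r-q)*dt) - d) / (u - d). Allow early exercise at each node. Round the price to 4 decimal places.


Answer: Price = V(0,0) = 1.6754

Derivation:
dt = T/N = 0.500000
u = exp(sigma*sqrt(dt)) = 1.475370; d = 1/u = 0.677796
p = (exp((r-q)*dt) - d) / (u - d) = 0.419751
Discount per step: exp(-r*dt) = 0.978240
Stock lattice S(k, i) with i counting down-moves:
  k=0: S(0,0) = 10.4700
  k=1: S(1,0) = 15.4471; S(1,1) = 7.0965
  k=2: S(2,0) = 22.7902; S(2,1) = 10.4700; S(2,2) = 4.8100
Terminal payoffs V(N, i) = max(K - S_T, 0):
  V(2,0) = 0.000000; V(2,1) = 0.000000; V(2,2) = 5.200002
Backward induction: V(k, i) = exp(-r*dt) * [p * V(k+1, i) + (1-p) * V(k+1, i+1)]; then take max(V_cont, immediate exercise) for American.
  V(1,0) = exp(-r*dt) * [p*0.000000 + (1-p)*0.000000] = 0.000000; exercise = 0.000000; V(1,0) = max -> 0.000000
  V(1,1) = exp(-r*dt) * [p*0.000000 + (1-p)*5.200002] = 2.951641; exercise = 2.913475; V(1,1) = max -> 2.951641
  V(0,0) = exp(-r*dt) * [p*0.000000 + (1-p)*2.951641] = 1.675419; exercise = 0.000000; V(0,0) = max -> 1.675419


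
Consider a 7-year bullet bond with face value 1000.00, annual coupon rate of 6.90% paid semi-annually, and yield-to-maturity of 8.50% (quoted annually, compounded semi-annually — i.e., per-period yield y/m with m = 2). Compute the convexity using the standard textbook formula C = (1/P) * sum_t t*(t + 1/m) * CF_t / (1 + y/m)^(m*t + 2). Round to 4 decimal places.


Answer: Convexity = 35.6628

Derivation:
Coupon per period c = face * coupon_rate / m = 34.500000
Periods per year m = 2; per-period yield y/m = 0.042500
Number of cashflows N = 14
Cashflows (t years, CF_t, discount factor 1/(1+y/m)^(m*t), PV):
  t = 0.5000: CF_t = 34.500000, DF = 0.959233, PV = 33.093525
  t = 1.0000: CF_t = 34.500000, DF = 0.920127, PV = 31.744389
  t = 1.5000: CF_t = 34.500000, DF = 0.882616, PV = 30.450253
  t = 2.0000: CF_t = 34.500000, DF = 0.846634, PV = 29.208876
  t = 2.5000: CF_t = 34.500000, DF = 0.812119, PV = 28.018106
  t = 3.0000: CF_t = 34.500000, DF = 0.779011, PV = 26.875881
  t = 3.5000: CF_t = 34.500000, DF = 0.747253, PV = 25.780222
  t = 4.0000: CF_t = 34.500000, DF = 0.716789, PV = 24.729230
  t = 4.5000: CF_t = 34.500000, DF = 0.687568, PV = 23.721083
  t = 5.0000: CF_t = 34.500000, DF = 0.659537, PV = 22.754037
  t = 5.5000: CF_t = 34.500000, DF = 0.632650, PV = 21.826414
  t = 6.0000: CF_t = 34.500000, DF = 0.606858, PV = 20.936608
  t = 6.5000: CF_t = 34.500000, DF = 0.582118, PV = 20.083078
  t = 7.0000: CF_t = 1034.500000, DF = 0.558387, PV = 577.651099
Price P = sum_t PV_t = 916.872801
Convexity numerator sum_t t*(t + 1/m) * CF_t / (1+y/m)^(m*t + 2):
  t = 0.5000: term = 15.225126
  t = 1.0000: term = 43.813314
  t = 1.5000: term = 84.054319
  t = 2.0000: term = 134.379406
  t = 2.5000: term = 193.351664
  t = 3.0000: term = 259.656910
  t = 3.5000: term = 332.095169
  t = 4.0000: term = 409.572665
  t = 4.5000: term = 491.094322
  t = 5.0000: term = 575.756733
  t = 5.5000: term = 662.741563
  t = 6.0000: term = 751.309380
  t = 6.5000: term = 840.793871
  t = 7.0000: term = 27904.405867
Convexity = (1/P) * sum = 32698.250308 / 916.872801 = 35.662799


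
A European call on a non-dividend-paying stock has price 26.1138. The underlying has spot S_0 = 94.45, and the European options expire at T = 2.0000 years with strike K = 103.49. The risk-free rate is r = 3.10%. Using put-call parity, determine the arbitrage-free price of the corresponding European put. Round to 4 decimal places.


Put-call parity: C - P = S_0 * exp(-qT) - K * exp(-rT).
S_0 * exp(-qT) = 94.4500 * 1.00000000 = 94.45000000
K * exp(-rT) = 103.4900 * 0.93988289 = 97.26847995
P = C - S*exp(-qT) + K*exp(-rT)
P = 26.1138 - 94.45000000 + 97.26847995 = 28.9323

Answer: Put price = 28.9323


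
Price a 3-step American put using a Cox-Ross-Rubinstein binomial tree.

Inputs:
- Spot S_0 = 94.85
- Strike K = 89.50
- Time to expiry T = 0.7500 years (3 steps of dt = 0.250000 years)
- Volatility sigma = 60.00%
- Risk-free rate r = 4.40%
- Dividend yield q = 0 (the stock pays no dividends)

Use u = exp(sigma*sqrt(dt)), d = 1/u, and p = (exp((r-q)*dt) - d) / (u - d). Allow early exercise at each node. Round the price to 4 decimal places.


dt = T/N = 0.250000
u = exp(sigma*sqrt(dt)) = 1.349859; d = 1/u = 0.740818
p = (exp((r-q)*dt) - d) / (u - d) = 0.443718
Discount per step: exp(-r*dt) = 0.989060
Stock lattice S(k, i) with i counting down-moves:
  k=0: S(0,0) = 94.8500
  k=1: S(1,0) = 128.0341; S(1,1) = 70.2666
  k=2: S(2,0) = 172.8280; S(2,1) = 94.8500; S(2,2) = 52.0548
  k=3: S(3,0) = 233.2934; S(3,1) = 128.0341; S(3,2) = 70.2666; S(3,3) = 38.5631
Terminal payoffs V(N, i) = max(K - S_T, 0):
  V(3,0) = 0.000000; V(3,1) = 0.000000; V(3,2) = 19.233392; V(3,3) = 50.936868
Backward induction: V(k, i) = exp(-r*dt) * [p * V(k+1, i) + (1-p) * V(k+1, i+1)]; then take max(V_cont, immediate exercise) for American.
  V(2,0) = exp(-r*dt) * [p*0.000000 + (1-p)*0.000000] = 0.000000; exercise = 0.000000; V(2,0) = max -> 0.000000
  V(2,1) = exp(-r*dt) * [p*0.000000 + (1-p)*19.233392] = 10.582136; exercise = 0.000000; V(2,1) = max -> 10.582136
  V(2,2) = exp(-r*dt) * [p*19.233392 + (1-p)*50.936868] = 36.466111; exercise = 37.445216; V(2,2) = max -> 37.445216
  V(1,0) = exp(-r*dt) * [p*0.000000 + (1-p)*10.582136] = 5.822250; exercise = 0.000000; V(1,0) = max -> 5.822250
  V(1,1) = exp(-r*dt) * [p*10.582136 + (1-p)*37.445216] = 25.246331; exercise = 19.233392; V(1,1) = max -> 25.246331
  V(0,0) = exp(-r*dt) * [p*5.822250 + (1-p)*25.246331] = 16.445609; exercise = 0.000000; V(0,0) = max -> 16.445609

Answer: Price = V(0,0) = 16.4456


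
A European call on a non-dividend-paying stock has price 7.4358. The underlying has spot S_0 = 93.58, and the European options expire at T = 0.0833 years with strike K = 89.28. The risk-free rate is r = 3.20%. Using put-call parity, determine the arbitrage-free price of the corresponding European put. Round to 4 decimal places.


Put-call parity: C - P = S_0 * exp(-qT) - K * exp(-rT).
S_0 * exp(-qT) = 93.5800 * 1.00000000 = 93.58000000
K * exp(-rT) = 89.2800 * 0.99733795 = 89.04233214
P = C - S*exp(-qT) + K*exp(-rT)
P = 7.4358 - 93.58000000 + 89.04233214 = 2.8981

Answer: Put price = 2.8981


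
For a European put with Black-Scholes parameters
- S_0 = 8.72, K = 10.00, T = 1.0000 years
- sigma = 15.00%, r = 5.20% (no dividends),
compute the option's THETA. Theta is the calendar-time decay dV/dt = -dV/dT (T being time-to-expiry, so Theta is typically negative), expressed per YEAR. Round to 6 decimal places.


Answer: Theta = 0.133766

Derivation:
d1 = -0.4914390338; d2 = -0.6414390338
phi(d1) = 0.3535626098; exp(-qT) = 1.0000000000; exp(-rT) = 0.9493288668
Theta = -S*exp(-qT)*phi(d1)*sigma/(2*sqrt(T)) + r*K*exp(-rT)*N(-d2) - q*S*exp(-qT)*N(-d1)
N(-d1) = 0.6884420189; N(-d2) = 0.7393812604; sqrt(T) = 1.0000000000
Term 1 = -8.7200 * 1.0000000000 * 0.3535626098 * 0.1500 / (2 * 1.0000000000) = -0.2312299468
Term 2 = 0.0520 * 10.0000 * 0.9493288668 * 0.7393812604 = 0.3649963065
Term 3 = 0 (no dividend yield, q = 0)
Theta = -0.2312299468 + (0.3649963065) + (0.0000000000) = 0.133766


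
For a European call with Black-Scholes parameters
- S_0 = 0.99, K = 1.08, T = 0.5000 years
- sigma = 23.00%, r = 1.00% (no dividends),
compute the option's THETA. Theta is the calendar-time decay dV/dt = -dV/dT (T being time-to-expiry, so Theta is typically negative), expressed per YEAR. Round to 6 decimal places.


Answer: Theta = -0.061736

Derivation:
d1 = -0.4229505532; d2 = -0.5855851129
phi(d1) = 0.3648087197; exp(-qT) = 1.0000000000; exp(-rT) = 0.9950124792
Theta = -S*exp(-qT)*phi(d1)*sigma/(2*sqrt(T)) - r*K*exp(-rT)*N(d2) + q*S*exp(-qT)*N(d1)
N(d1) = 0.3361656689; N(d2) = 0.2790771775; sqrt(T) = 0.7071067812
Term 1 = -0.9900 * 1.0000000000 * 0.3648087197 * 0.2300 / (2 * 0.7071067812) = -0.0587372004
Term 2 = -0.0100 * 1.0800 * 0.9950124792 * 0.2790771775 = -0.0029990010
Term 3 = 0 (no dividend yield, q = 0)
Theta = -0.0587372004 + (-0.0029990010) + (0.0000000000) = -0.061736


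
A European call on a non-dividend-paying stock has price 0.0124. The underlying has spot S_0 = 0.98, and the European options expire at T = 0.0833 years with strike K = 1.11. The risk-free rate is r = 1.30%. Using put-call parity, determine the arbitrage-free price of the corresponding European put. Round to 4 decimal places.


Put-call parity: C - P = S_0 * exp(-qT) - K * exp(-rT).
S_0 * exp(-qT) = 0.9800 * 1.00000000 = 0.98000000
K * exp(-rT) = 1.1100 * 0.99891769 = 1.10879863
P = C - S*exp(-qT) + K*exp(-rT)
P = 0.0124 - 0.98000000 + 1.10879863 = 0.1412

Answer: Put price = 0.1412


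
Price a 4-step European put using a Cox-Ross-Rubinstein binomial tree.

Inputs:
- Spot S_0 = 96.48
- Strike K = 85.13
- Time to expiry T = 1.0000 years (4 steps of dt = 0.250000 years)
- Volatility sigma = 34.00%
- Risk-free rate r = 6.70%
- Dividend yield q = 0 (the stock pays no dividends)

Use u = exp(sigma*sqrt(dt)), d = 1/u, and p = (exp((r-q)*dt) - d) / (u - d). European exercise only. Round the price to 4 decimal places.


dt = T/N = 0.250000
u = exp(sigma*sqrt(dt)) = 1.185305; d = 1/u = 0.843665
p = (exp((r-q)*dt) - d) / (u - d) = 0.507043
Discount per step: exp(-r*dt) = 0.983390
Stock lattice S(k, i) with i counting down-moves:
  k=0: S(0,0) = 96.4800
  k=1: S(1,0) = 114.3582; S(1,1) = 81.3968
  k=2: S(2,0) = 135.5493; S(2,1) = 96.4800; S(2,2) = 68.6716
  k=3: S(3,0) = 160.6673; S(3,1) = 114.3582; S(3,2) = 81.3968; S(3,3) = 57.9358
  k=4: S(4,0) = 190.4397; S(4,1) = 135.5493; S(4,2) = 96.4800; S(4,3) = 68.6716; S(4,4) = 48.8784
Terminal payoffs V(N, i) = max(K - S_T, 0):
  V(4,0) = 0.000000; V(4,1) = 0.000000; V(4,2) = 0.000000; V(4,3) = 16.458399; V(4,4) = 36.251593
Backward induction: V(k, i) = exp(-r*dt) * [p * V(k+1, i) + (1-p) * V(k+1, i+1)].
  V(3,0) = exp(-r*dt) * [p*0.000000 + (1-p)*0.000000] = 0.000000
  V(3,1) = exp(-r*dt) * [p*0.000000 + (1-p)*0.000000] = 0.000000
  V(3,2) = exp(-r*dt) * [p*0.000000 + (1-p)*16.458399] = 7.978514
  V(3,3) = exp(-r*dt) * [p*16.458399 + (1-p)*36.251593] = 25.780135
  V(2,0) = exp(-r*dt) * [p*0.000000 + (1-p)*0.000000] = 0.000000
  V(2,1) = exp(-r*dt) * [p*0.000000 + (1-p)*7.978514] = 3.867733
  V(2,2) = exp(-r*dt) * [p*7.978514 + (1-p)*25.780135] = 16.475653
  V(1,0) = exp(-r*dt) * [p*0.000000 + (1-p)*3.867733] = 1.874955
  V(1,1) = exp(-r*dt) * [p*3.867733 + (1-p)*16.475653] = 9.915411
  V(0,0) = exp(-r*dt) * [p*1.874955 + (1-p)*9.915411] = 5.741572

Answer: Price = V(0,0) = 5.7416


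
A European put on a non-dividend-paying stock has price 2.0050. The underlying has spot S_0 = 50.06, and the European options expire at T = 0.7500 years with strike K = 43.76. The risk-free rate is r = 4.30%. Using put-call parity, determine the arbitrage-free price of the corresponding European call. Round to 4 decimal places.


Put-call parity: C - P = S_0 * exp(-qT) - K * exp(-rT).
S_0 * exp(-qT) = 50.0600 * 1.00000000 = 50.06000000
K * exp(-rT) = 43.7600 * 0.96826449 = 42.37125389
C = P + S*exp(-qT) - K*exp(-rT)
C = 2.0050 + 50.06000000 - 42.37125389 = 9.6937

Answer: Call price = 9.6937


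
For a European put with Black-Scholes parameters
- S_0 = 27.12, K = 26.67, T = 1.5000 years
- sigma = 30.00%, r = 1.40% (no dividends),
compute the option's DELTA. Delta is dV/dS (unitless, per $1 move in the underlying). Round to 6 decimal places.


d1 = 0.2864055672; d2 = -0.0810178942
phi(d1) = 0.3829110326; exp(-qT) = 1.0000000000; exp(-rT) = 0.9792189646
N(-d1) = 0.3872837556
Delta = -exp(-qT) * N(-d1) = -1.0000000000 * 0.3872837556 = -0.387284

Answer: Delta = -0.387284


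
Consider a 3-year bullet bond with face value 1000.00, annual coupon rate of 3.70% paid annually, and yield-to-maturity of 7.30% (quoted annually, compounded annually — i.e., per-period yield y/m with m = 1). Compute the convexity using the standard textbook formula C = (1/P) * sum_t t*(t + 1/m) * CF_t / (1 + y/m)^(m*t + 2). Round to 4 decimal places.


Coupon per period c = face * coupon_rate / m = 37.000000
Periods per year m = 1; per-period yield y/m = 0.073000
Number of cashflows N = 3
Cashflows (t years, CF_t, discount factor 1/(1+y/m)^(m*t), PV):
  t = 1.0000: CF_t = 37.000000, DF = 0.931966, PV = 34.482759
  t = 2.0000: CF_t = 37.000000, DF = 0.868561, PV = 32.136774
  t = 3.0000: CF_t = 1037.000000, DF = 0.809470, PV = 839.420537
Price P = sum_t PV_t = 906.040070
Convexity numerator sum_t t*(t + 1/m) * CF_t / (1+y/m)^(m*t + 2):
  t = 1.0000: term = 59.900791
  t = 2.0000: term = 167.476581
  t = 3.0000: term = 8749.059954
Convexity = (1/P) * sum = 8976.437326 / 906.040070 = 9.907329

Answer: Convexity = 9.9073


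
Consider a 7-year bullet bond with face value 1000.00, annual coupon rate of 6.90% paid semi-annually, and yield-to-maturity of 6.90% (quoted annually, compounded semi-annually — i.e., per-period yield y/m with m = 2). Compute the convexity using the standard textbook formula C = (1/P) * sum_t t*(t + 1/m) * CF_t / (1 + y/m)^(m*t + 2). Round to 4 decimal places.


Answer: Convexity = 36.8113

Derivation:
Coupon per period c = face * coupon_rate / m = 34.500000
Periods per year m = 2; per-period yield y/m = 0.034500
Number of cashflows N = 14
Cashflows (t years, CF_t, discount factor 1/(1+y/m)^(m*t), PV):
  t = 0.5000: CF_t = 34.500000, DF = 0.966651, PV = 33.349444
  t = 1.0000: CF_t = 34.500000, DF = 0.934413, PV = 32.237259
  t = 1.5000: CF_t = 34.500000, DF = 0.903251, PV = 31.162164
  t = 2.0000: CF_t = 34.500000, DF = 0.873128, PV = 30.122923
  t = 2.5000: CF_t = 34.500000, DF = 0.844010, PV = 29.118340
  t = 3.0000: CF_t = 34.500000, DF = 0.815863, PV = 28.147260
  t = 3.5000: CF_t = 34.500000, DF = 0.788654, PV = 27.208565
  t = 4.0000: CF_t = 34.500000, DF = 0.762353, PV = 26.301174
  t = 4.5000: CF_t = 34.500000, DF = 0.736929, PV = 25.424045
  t = 5.0000: CF_t = 34.500000, DF = 0.712353, PV = 24.576167
  t = 5.5000: CF_t = 34.500000, DF = 0.688596, PV = 23.756565
  t = 6.0000: CF_t = 34.500000, DF = 0.665632, PV = 22.964297
  t = 6.5000: CF_t = 34.500000, DF = 0.643433, PV = 22.198450
  t = 7.0000: CF_t = 1034.500000, DF = 0.621975, PV = 643.433347
Price P = sum_t PV_t = 1000.000000
Convexity numerator sum_t t*(t + 1/m) * CF_t / (1+y/m)^(m*t + 2):
  t = 0.5000: term = 15.581082
  t = 1.0000: term = 45.184385
  t = 1.5000: term = 87.355021
  t = 2.0000: term = 140.736300
  t = 2.5000: term = 204.064234
  t = 3.0000: term = 276.162327
  t = 3.5000: term = 355.936623
  t = 4.0000: term = 442.371001
  t = 4.5000: term = 534.522718
  t = 5.0000: term = 631.518168
  t = 5.5000: term = 732.548865
  t = 6.0000: term = 836.867635
  t = 6.5000: term = 943.784991
  t = 7.0000: term = 31564.715434
Convexity = (1/P) * sum = 36811.348786 / 1000.000000 = 36.811349


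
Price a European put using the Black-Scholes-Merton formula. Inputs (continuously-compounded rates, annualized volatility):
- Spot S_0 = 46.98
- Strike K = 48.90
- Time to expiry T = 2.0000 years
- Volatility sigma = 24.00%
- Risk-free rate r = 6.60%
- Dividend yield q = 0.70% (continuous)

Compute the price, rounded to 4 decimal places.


Answer: Price = 4.4281

Derivation:
d1 = (ln(S/K) + (r - q + 0.5*sigma^2) * T) / (sigma * sqrt(T)) = 0.39935206
d2 = d1 - sigma * sqrt(T) = 0.05994080
exp(-rT) = 0.87634100; exp(-qT) = 0.98609754
P = K * exp(-rT) * N(-d2) - S_0 * exp(-qT) * N(-d1)
N(-d1) = 0.34481691; N(-d2) = 0.47610139
P = 48.9000 * 0.87634100 * 0.47610139 - 46.9800 * 0.98609754 * 0.34481691 = 4.4281


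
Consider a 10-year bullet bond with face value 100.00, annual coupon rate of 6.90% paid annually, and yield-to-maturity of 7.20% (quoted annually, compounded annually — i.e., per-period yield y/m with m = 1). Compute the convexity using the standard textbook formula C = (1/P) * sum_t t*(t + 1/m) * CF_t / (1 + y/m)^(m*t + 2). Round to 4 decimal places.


Answer: Convexity = 64.6945

Derivation:
Coupon per period c = face * coupon_rate / m = 6.900000
Periods per year m = 1; per-period yield y/m = 0.072000
Number of cashflows N = 10
Cashflows (t years, CF_t, discount factor 1/(1+y/m)^(m*t), PV):
  t = 1.0000: CF_t = 6.900000, DF = 0.932836, PV = 6.436567
  t = 2.0000: CF_t = 6.900000, DF = 0.870183, PV = 6.004260
  t = 3.0000: CF_t = 6.900000, DF = 0.811738, PV = 5.600989
  t = 4.0000: CF_t = 6.900000, DF = 0.757218, PV = 5.224803
  t = 5.0000: CF_t = 6.900000, DF = 0.706360, PV = 4.873884
  t = 6.0000: CF_t = 6.900000, DF = 0.658918, PV = 4.546533
  t = 7.0000: CF_t = 6.900000, DF = 0.614662, PV = 4.241169
  t = 8.0000: CF_t = 6.900000, DF = 0.573379, PV = 3.956315
  t = 9.0000: CF_t = 6.900000, DF = 0.534868, PV = 3.690592
  t = 10.0000: CF_t = 106.900000, DF = 0.498944, PV = 53.337156
Price P = sum_t PV_t = 97.912268
Convexity numerator sum_t t*(t + 1/m) * CF_t / (1+y/m)^(m*t + 2):
  t = 1.0000: term = 11.201978
  t = 2.0000: term = 31.348820
  t = 3.0000: term = 58.486605
  t = 4.0000: term = 90.930666
  t = 5.0000: term = 127.235074
  t = 6.0000: term = 166.165209
  t = 7.0000: term = 206.673146
  t = 8.0000: term = 247.875574
  t = 9.0000: term = 289.034019
  t = 10.0000: term = 5105.437525
Convexity = (1/P) * sum = 6334.388616 / 97.912268 = 64.694534


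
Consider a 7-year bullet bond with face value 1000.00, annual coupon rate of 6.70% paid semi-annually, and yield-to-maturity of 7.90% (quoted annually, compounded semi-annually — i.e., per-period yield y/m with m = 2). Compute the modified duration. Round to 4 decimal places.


Answer: Modified duration = 5.4344

Derivation:
Coupon per period c = face * coupon_rate / m = 33.500000
Periods per year m = 2; per-period yield y/m = 0.039500
Number of cashflows N = 14
Cashflows (t years, CF_t, discount factor 1/(1+y/m)^(m*t), PV):
  t = 0.5000: CF_t = 33.500000, DF = 0.962001, PV = 32.227032
  t = 1.0000: CF_t = 33.500000, DF = 0.925446, PV = 31.002436
  t = 1.5000: CF_t = 33.500000, DF = 0.890280, PV = 29.824373
  t = 2.0000: CF_t = 33.500000, DF = 0.856450, PV = 28.691076
  t = 2.5000: CF_t = 33.500000, DF = 0.823906, PV = 27.600842
  t = 3.0000: CF_t = 33.500000, DF = 0.792598, PV = 26.552037
  t = 3.5000: CF_t = 33.500000, DF = 0.762480, PV = 25.543085
  t = 4.0000: CF_t = 33.500000, DF = 0.733507, PV = 24.572472
  t = 4.5000: CF_t = 33.500000, DF = 0.705634, PV = 23.638742
  t = 5.0000: CF_t = 33.500000, DF = 0.678821, PV = 22.740493
  t = 5.5000: CF_t = 33.500000, DF = 0.653026, PV = 21.876376
  t = 6.0000: CF_t = 33.500000, DF = 0.628212, PV = 21.045095
  t = 6.5000: CF_t = 33.500000, DF = 0.604340, PV = 20.245401
  t = 7.0000: CF_t = 1033.500000, DF = 0.581376, PV = 600.852081
Price P = sum_t PV_t = 936.411542
First compute Macaulay numerator sum_t t * PV_t:
  t * PV_t at t = 0.5000: 16.113516
  t * PV_t at t = 1.0000: 31.002436
  t * PV_t at t = 1.5000: 44.736560
  t * PV_t at t = 2.0000: 57.382152
  t * PV_t at t = 2.5000: 69.002106
  t * PV_t at t = 3.0000: 79.656111
  t * PV_t at t = 3.5000: 89.400798
  t * PV_t at t = 4.0000: 98.289890
  t * PV_t at t = 4.5000: 106.374340
  t * PV_t at t = 5.0000: 113.702464
  t * PV_t at t = 5.5000: 120.320067
  t * PV_t at t = 6.0000: 126.270568
  t * PV_t at t = 6.5000: 131.595108
  t * PV_t at t = 7.0000: 4205.964567
Macaulay duration D = 5289.810682 / 936.411542 = 5.649023
Modified duration = D / (1 + y/m) = 5.649023 / (1 + 0.039500) = 5.434366


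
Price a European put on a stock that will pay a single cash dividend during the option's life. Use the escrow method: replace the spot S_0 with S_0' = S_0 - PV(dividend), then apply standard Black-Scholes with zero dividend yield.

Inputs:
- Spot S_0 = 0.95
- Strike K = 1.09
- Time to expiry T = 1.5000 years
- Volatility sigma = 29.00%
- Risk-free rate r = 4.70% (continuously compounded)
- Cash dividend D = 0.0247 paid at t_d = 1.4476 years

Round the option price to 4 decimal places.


PV(D) = D * exp(-r * t_d) = 0.0247 * 0.93422572 = 0.02307538
S_0' = S_0 - PV(D) = 0.9500 - 0.02307538 = 0.92692462
d1 = (ln(S_0'/K) + (r + sigma^2/2)*T) / (sigma*sqrt(T)) = -0.08020171
d2 = d1 - sigma*sqrt(T) = -0.43537772
exp(-rT) = 0.93192774
N(-d1) = 0.53196159; N(-d2) = 0.66835586
P = K * exp(-rT) * N(-d2) - S_0' * N(-d1) = 1.0900 * 0.93192774 * 0.66835586 - 0.92692462 * 0.53196159 = 0.1858

Answer: Price = 0.1858


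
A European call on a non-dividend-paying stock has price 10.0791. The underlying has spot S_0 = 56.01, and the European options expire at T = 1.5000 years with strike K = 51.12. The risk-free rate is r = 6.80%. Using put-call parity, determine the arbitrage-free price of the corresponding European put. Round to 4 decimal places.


Put-call parity: C - P = S_0 * exp(-qT) - K * exp(-rT).
S_0 * exp(-qT) = 56.0100 * 1.00000000 = 56.01000000
K * exp(-rT) = 51.1200 * 0.90302955 = 46.16287068
P = C - S*exp(-qT) + K*exp(-rT)
P = 10.0791 - 56.01000000 + 46.16287068 = 0.2320

Answer: Put price = 0.2320


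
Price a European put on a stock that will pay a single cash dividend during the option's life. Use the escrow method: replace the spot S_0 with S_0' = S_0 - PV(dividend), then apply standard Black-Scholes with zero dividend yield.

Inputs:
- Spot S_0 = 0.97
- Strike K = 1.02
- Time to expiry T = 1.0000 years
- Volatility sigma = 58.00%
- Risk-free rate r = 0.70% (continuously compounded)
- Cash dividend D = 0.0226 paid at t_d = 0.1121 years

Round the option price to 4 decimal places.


Answer: Price = 0.2578

Derivation:
PV(D) = D * exp(-r * t_d) = 0.0226 * 0.99921561 = 0.02258227
S_0' = S_0 - PV(D) = 0.9700 - 0.02258227 = 0.94741773
d1 = (ln(S_0'/K) + (r + sigma^2/2)*T) / (sigma*sqrt(T)) = 0.17479689
d2 = d1 - sigma*sqrt(T) = -0.40520311
exp(-rT) = 0.99302444
N(-d1) = 0.43061962; N(-d2) = 0.65733589
P = K * exp(-rT) * N(-d2) - S_0' * N(-d1) = 1.0200 * 0.99302444 * 0.65733589 - 0.94741773 * 0.43061962 = 0.2578


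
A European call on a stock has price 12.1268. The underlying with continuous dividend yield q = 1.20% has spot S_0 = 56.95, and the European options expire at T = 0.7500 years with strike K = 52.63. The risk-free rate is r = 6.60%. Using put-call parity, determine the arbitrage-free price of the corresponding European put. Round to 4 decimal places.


Put-call parity: C - P = S_0 * exp(-qT) - K * exp(-rT).
S_0 * exp(-qT) = 56.9500 * 0.99104038 = 56.43974957
K * exp(-rT) = 52.6300 * 0.95170516 = 50.08824247
P = C - S*exp(-qT) + K*exp(-rT)
P = 12.1268 - 56.43974957 + 50.08824247 = 5.7753

Answer: Put price = 5.7753


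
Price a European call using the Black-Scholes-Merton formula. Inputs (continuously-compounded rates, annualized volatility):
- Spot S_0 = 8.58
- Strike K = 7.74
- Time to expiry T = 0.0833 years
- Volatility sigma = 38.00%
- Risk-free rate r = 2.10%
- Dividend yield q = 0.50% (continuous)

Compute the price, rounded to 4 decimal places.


d1 = (ln(S/K) + (r - q + 0.5*sigma^2) * T) / (sigma * sqrt(T)) = 1.00642515
d2 = d1 - sigma * sqrt(T) = 0.89675054
exp(-rT) = 0.99825223; exp(-qT) = 0.99958359
C = S_0 * exp(-qT) * N(d1) - K * exp(-rT) * N(d2)
N(d1) = 0.84289445; N(d2) = 0.81507398
C = 8.5800 * 0.99958359 * 0.84289445 - 7.7400 * 0.99825223 * 0.81507398 = 0.9314

Answer: Price = 0.9314
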